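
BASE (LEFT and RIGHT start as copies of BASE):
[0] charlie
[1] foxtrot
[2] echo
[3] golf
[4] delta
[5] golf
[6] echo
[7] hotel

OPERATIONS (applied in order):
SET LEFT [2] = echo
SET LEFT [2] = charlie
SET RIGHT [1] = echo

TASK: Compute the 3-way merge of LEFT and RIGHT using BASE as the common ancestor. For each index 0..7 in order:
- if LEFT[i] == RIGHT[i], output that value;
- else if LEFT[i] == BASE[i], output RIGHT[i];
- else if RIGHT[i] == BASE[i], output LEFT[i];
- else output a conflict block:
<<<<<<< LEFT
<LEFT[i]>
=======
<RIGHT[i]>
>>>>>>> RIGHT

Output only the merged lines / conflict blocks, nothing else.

Final LEFT:  [charlie, foxtrot, charlie, golf, delta, golf, echo, hotel]
Final RIGHT: [charlie, echo, echo, golf, delta, golf, echo, hotel]
i=0: L=charlie R=charlie -> agree -> charlie
i=1: L=foxtrot=BASE, R=echo -> take RIGHT -> echo
i=2: L=charlie, R=echo=BASE -> take LEFT -> charlie
i=3: L=golf R=golf -> agree -> golf
i=4: L=delta R=delta -> agree -> delta
i=5: L=golf R=golf -> agree -> golf
i=6: L=echo R=echo -> agree -> echo
i=7: L=hotel R=hotel -> agree -> hotel

Answer: charlie
echo
charlie
golf
delta
golf
echo
hotel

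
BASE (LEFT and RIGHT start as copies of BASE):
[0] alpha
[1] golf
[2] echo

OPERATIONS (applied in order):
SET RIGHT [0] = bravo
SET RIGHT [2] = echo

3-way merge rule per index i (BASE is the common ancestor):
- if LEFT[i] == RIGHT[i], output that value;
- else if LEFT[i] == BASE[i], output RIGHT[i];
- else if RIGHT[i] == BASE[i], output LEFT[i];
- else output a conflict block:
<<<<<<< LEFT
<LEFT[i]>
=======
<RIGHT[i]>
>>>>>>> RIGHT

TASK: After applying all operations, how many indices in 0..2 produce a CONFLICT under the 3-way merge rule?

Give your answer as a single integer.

Answer: 0

Derivation:
Final LEFT:  [alpha, golf, echo]
Final RIGHT: [bravo, golf, echo]
i=0: L=alpha=BASE, R=bravo -> take RIGHT -> bravo
i=1: L=golf R=golf -> agree -> golf
i=2: L=echo R=echo -> agree -> echo
Conflict count: 0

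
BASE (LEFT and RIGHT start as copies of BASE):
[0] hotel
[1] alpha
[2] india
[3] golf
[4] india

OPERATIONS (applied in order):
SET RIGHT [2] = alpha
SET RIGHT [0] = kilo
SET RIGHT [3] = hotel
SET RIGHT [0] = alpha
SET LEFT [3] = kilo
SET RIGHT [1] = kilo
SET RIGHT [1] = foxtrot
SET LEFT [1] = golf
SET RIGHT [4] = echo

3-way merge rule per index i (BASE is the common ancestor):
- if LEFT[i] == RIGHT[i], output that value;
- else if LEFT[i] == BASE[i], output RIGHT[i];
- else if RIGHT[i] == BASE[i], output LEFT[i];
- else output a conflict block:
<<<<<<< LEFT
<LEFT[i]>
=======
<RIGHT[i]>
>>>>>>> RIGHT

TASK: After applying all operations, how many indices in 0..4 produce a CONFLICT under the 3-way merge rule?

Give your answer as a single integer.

Answer: 2

Derivation:
Final LEFT:  [hotel, golf, india, kilo, india]
Final RIGHT: [alpha, foxtrot, alpha, hotel, echo]
i=0: L=hotel=BASE, R=alpha -> take RIGHT -> alpha
i=1: BASE=alpha L=golf R=foxtrot all differ -> CONFLICT
i=2: L=india=BASE, R=alpha -> take RIGHT -> alpha
i=3: BASE=golf L=kilo R=hotel all differ -> CONFLICT
i=4: L=india=BASE, R=echo -> take RIGHT -> echo
Conflict count: 2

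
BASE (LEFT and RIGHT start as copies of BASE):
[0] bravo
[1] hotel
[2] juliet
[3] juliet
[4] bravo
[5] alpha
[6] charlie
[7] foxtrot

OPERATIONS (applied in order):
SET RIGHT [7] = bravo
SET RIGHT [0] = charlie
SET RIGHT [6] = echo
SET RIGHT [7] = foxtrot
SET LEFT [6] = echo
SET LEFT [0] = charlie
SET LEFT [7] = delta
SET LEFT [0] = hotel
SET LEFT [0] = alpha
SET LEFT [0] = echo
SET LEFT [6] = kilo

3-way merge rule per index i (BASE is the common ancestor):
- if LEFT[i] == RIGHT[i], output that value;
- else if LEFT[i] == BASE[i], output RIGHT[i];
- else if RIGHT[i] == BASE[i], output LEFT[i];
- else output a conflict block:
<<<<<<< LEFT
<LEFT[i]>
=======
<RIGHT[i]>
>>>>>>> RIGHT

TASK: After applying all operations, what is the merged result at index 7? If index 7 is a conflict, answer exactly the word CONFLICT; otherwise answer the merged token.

Final LEFT:  [echo, hotel, juliet, juliet, bravo, alpha, kilo, delta]
Final RIGHT: [charlie, hotel, juliet, juliet, bravo, alpha, echo, foxtrot]
i=0: BASE=bravo L=echo R=charlie all differ -> CONFLICT
i=1: L=hotel R=hotel -> agree -> hotel
i=2: L=juliet R=juliet -> agree -> juliet
i=3: L=juliet R=juliet -> agree -> juliet
i=4: L=bravo R=bravo -> agree -> bravo
i=5: L=alpha R=alpha -> agree -> alpha
i=6: BASE=charlie L=kilo R=echo all differ -> CONFLICT
i=7: L=delta, R=foxtrot=BASE -> take LEFT -> delta
Index 7 -> delta

Answer: delta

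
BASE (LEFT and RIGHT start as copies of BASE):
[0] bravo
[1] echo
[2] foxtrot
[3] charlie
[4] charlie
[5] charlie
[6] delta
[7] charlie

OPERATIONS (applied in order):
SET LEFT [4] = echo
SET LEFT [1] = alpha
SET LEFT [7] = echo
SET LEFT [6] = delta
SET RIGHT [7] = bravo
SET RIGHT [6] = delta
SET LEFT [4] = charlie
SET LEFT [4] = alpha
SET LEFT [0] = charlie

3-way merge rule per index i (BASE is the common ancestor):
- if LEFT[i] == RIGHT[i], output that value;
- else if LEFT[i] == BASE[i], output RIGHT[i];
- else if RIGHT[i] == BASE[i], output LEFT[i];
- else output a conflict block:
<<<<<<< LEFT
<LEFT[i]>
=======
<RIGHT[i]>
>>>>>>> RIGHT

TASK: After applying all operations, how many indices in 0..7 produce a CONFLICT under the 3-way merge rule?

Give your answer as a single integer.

Final LEFT:  [charlie, alpha, foxtrot, charlie, alpha, charlie, delta, echo]
Final RIGHT: [bravo, echo, foxtrot, charlie, charlie, charlie, delta, bravo]
i=0: L=charlie, R=bravo=BASE -> take LEFT -> charlie
i=1: L=alpha, R=echo=BASE -> take LEFT -> alpha
i=2: L=foxtrot R=foxtrot -> agree -> foxtrot
i=3: L=charlie R=charlie -> agree -> charlie
i=4: L=alpha, R=charlie=BASE -> take LEFT -> alpha
i=5: L=charlie R=charlie -> agree -> charlie
i=6: L=delta R=delta -> agree -> delta
i=7: BASE=charlie L=echo R=bravo all differ -> CONFLICT
Conflict count: 1

Answer: 1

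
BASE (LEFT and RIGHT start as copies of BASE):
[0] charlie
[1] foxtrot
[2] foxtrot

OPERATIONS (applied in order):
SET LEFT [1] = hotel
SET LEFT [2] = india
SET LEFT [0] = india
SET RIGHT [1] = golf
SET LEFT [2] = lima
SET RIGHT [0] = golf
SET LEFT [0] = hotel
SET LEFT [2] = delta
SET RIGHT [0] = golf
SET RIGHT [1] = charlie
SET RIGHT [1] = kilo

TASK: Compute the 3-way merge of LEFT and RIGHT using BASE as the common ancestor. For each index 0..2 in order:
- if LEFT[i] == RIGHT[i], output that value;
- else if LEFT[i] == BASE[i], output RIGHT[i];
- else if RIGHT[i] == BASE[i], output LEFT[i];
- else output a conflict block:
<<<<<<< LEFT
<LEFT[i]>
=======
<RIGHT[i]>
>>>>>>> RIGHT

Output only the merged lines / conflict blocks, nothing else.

Answer: <<<<<<< LEFT
hotel
=======
golf
>>>>>>> RIGHT
<<<<<<< LEFT
hotel
=======
kilo
>>>>>>> RIGHT
delta

Derivation:
Final LEFT:  [hotel, hotel, delta]
Final RIGHT: [golf, kilo, foxtrot]
i=0: BASE=charlie L=hotel R=golf all differ -> CONFLICT
i=1: BASE=foxtrot L=hotel R=kilo all differ -> CONFLICT
i=2: L=delta, R=foxtrot=BASE -> take LEFT -> delta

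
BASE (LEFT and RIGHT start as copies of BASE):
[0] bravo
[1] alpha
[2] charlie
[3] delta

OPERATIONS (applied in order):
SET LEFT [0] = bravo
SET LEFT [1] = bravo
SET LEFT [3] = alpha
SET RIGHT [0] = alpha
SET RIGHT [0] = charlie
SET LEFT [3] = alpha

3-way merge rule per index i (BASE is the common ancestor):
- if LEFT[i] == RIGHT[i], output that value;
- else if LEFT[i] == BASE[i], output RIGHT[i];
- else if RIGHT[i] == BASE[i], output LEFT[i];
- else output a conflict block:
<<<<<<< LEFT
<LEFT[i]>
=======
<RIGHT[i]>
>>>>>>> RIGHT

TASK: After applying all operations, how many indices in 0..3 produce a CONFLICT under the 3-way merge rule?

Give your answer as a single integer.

Answer: 0

Derivation:
Final LEFT:  [bravo, bravo, charlie, alpha]
Final RIGHT: [charlie, alpha, charlie, delta]
i=0: L=bravo=BASE, R=charlie -> take RIGHT -> charlie
i=1: L=bravo, R=alpha=BASE -> take LEFT -> bravo
i=2: L=charlie R=charlie -> agree -> charlie
i=3: L=alpha, R=delta=BASE -> take LEFT -> alpha
Conflict count: 0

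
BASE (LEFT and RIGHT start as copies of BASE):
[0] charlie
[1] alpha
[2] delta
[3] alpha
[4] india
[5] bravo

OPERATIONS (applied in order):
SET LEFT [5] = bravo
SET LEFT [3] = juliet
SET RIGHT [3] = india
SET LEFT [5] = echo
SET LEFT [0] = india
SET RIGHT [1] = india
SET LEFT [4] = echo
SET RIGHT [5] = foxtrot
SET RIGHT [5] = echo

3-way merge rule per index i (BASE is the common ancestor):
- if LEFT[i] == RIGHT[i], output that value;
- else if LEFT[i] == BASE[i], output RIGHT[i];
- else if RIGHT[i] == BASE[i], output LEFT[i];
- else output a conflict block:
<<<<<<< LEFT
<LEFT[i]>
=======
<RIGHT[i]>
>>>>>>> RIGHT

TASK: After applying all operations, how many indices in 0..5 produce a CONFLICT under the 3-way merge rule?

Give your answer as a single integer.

Answer: 1

Derivation:
Final LEFT:  [india, alpha, delta, juliet, echo, echo]
Final RIGHT: [charlie, india, delta, india, india, echo]
i=0: L=india, R=charlie=BASE -> take LEFT -> india
i=1: L=alpha=BASE, R=india -> take RIGHT -> india
i=2: L=delta R=delta -> agree -> delta
i=3: BASE=alpha L=juliet R=india all differ -> CONFLICT
i=4: L=echo, R=india=BASE -> take LEFT -> echo
i=5: L=echo R=echo -> agree -> echo
Conflict count: 1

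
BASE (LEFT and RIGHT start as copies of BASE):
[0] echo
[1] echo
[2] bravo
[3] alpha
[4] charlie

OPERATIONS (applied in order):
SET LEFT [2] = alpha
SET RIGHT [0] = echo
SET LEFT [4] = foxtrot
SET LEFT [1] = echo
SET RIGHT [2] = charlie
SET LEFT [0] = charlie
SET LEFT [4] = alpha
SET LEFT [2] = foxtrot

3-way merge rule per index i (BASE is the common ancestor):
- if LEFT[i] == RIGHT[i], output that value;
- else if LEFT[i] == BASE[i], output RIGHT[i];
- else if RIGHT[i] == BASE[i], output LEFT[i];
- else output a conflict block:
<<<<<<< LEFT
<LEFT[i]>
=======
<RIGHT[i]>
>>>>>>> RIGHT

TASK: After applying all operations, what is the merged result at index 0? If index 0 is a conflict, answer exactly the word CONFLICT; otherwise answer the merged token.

Final LEFT:  [charlie, echo, foxtrot, alpha, alpha]
Final RIGHT: [echo, echo, charlie, alpha, charlie]
i=0: L=charlie, R=echo=BASE -> take LEFT -> charlie
i=1: L=echo R=echo -> agree -> echo
i=2: BASE=bravo L=foxtrot R=charlie all differ -> CONFLICT
i=3: L=alpha R=alpha -> agree -> alpha
i=4: L=alpha, R=charlie=BASE -> take LEFT -> alpha
Index 0 -> charlie

Answer: charlie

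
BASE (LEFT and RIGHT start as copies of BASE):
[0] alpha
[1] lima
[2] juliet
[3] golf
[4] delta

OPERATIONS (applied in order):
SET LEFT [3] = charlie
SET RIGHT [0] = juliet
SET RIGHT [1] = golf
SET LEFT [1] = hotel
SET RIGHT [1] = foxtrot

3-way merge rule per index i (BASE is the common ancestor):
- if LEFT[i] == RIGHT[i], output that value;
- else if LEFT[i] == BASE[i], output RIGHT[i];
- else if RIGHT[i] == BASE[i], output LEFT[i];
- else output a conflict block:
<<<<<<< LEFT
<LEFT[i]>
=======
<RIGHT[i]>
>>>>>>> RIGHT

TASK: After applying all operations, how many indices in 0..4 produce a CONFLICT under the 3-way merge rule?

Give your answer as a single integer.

Answer: 1

Derivation:
Final LEFT:  [alpha, hotel, juliet, charlie, delta]
Final RIGHT: [juliet, foxtrot, juliet, golf, delta]
i=0: L=alpha=BASE, R=juliet -> take RIGHT -> juliet
i=1: BASE=lima L=hotel R=foxtrot all differ -> CONFLICT
i=2: L=juliet R=juliet -> agree -> juliet
i=3: L=charlie, R=golf=BASE -> take LEFT -> charlie
i=4: L=delta R=delta -> agree -> delta
Conflict count: 1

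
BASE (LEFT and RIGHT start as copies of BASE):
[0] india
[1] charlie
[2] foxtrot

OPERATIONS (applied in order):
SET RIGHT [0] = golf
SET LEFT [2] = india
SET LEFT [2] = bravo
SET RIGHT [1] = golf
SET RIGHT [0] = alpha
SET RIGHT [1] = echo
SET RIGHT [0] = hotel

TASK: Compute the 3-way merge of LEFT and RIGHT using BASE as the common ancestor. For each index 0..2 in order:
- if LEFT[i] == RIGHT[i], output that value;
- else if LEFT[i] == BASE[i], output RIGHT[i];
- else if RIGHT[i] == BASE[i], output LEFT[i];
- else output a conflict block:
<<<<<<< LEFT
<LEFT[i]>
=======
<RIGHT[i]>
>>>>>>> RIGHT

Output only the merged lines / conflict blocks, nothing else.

Answer: hotel
echo
bravo

Derivation:
Final LEFT:  [india, charlie, bravo]
Final RIGHT: [hotel, echo, foxtrot]
i=0: L=india=BASE, R=hotel -> take RIGHT -> hotel
i=1: L=charlie=BASE, R=echo -> take RIGHT -> echo
i=2: L=bravo, R=foxtrot=BASE -> take LEFT -> bravo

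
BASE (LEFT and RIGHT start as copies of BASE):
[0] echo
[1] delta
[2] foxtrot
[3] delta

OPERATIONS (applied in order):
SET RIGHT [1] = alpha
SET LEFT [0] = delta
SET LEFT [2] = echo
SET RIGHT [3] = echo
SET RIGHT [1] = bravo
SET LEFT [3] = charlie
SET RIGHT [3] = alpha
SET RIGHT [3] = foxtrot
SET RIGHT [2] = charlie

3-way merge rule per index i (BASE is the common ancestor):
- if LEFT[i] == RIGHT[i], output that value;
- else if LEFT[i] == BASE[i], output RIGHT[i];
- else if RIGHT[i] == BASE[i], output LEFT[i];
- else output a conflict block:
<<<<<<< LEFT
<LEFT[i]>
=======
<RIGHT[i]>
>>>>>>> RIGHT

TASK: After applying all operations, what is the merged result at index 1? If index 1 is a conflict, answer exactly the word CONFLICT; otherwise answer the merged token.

Answer: bravo

Derivation:
Final LEFT:  [delta, delta, echo, charlie]
Final RIGHT: [echo, bravo, charlie, foxtrot]
i=0: L=delta, R=echo=BASE -> take LEFT -> delta
i=1: L=delta=BASE, R=bravo -> take RIGHT -> bravo
i=2: BASE=foxtrot L=echo R=charlie all differ -> CONFLICT
i=3: BASE=delta L=charlie R=foxtrot all differ -> CONFLICT
Index 1 -> bravo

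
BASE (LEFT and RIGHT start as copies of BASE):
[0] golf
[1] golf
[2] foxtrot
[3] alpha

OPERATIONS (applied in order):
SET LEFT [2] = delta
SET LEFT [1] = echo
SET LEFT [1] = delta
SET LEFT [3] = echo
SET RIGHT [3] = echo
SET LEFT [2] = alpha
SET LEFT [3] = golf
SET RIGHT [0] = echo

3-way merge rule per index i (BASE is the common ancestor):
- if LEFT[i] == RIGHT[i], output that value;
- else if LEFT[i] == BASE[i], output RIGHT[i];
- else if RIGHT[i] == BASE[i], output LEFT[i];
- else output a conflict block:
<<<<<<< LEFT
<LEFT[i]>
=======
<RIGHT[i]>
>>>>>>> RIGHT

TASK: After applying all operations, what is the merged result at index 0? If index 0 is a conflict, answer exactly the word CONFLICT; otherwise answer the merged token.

Final LEFT:  [golf, delta, alpha, golf]
Final RIGHT: [echo, golf, foxtrot, echo]
i=0: L=golf=BASE, R=echo -> take RIGHT -> echo
i=1: L=delta, R=golf=BASE -> take LEFT -> delta
i=2: L=alpha, R=foxtrot=BASE -> take LEFT -> alpha
i=3: BASE=alpha L=golf R=echo all differ -> CONFLICT
Index 0 -> echo

Answer: echo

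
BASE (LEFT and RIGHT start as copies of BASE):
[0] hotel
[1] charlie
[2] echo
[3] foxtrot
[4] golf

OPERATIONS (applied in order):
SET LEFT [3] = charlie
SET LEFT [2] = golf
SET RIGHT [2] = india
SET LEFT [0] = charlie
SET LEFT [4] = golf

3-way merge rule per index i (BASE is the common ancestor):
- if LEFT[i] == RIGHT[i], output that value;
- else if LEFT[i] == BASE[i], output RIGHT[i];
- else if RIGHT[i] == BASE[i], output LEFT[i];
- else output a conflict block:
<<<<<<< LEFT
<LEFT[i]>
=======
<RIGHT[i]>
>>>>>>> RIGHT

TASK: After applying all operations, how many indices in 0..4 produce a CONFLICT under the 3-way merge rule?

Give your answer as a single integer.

Answer: 1

Derivation:
Final LEFT:  [charlie, charlie, golf, charlie, golf]
Final RIGHT: [hotel, charlie, india, foxtrot, golf]
i=0: L=charlie, R=hotel=BASE -> take LEFT -> charlie
i=1: L=charlie R=charlie -> agree -> charlie
i=2: BASE=echo L=golf R=india all differ -> CONFLICT
i=3: L=charlie, R=foxtrot=BASE -> take LEFT -> charlie
i=4: L=golf R=golf -> agree -> golf
Conflict count: 1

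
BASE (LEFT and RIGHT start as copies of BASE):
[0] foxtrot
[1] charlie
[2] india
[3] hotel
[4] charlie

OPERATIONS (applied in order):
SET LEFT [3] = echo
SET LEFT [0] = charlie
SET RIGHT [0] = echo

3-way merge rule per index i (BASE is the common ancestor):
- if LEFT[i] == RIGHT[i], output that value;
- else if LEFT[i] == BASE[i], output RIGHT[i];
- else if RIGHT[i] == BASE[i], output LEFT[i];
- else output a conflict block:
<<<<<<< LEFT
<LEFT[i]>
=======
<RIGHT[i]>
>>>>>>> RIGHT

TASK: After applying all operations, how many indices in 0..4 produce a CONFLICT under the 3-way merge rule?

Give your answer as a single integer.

Answer: 1

Derivation:
Final LEFT:  [charlie, charlie, india, echo, charlie]
Final RIGHT: [echo, charlie, india, hotel, charlie]
i=0: BASE=foxtrot L=charlie R=echo all differ -> CONFLICT
i=1: L=charlie R=charlie -> agree -> charlie
i=2: L=india R=india -> agree -> india
i=3: L=echo, R=hotel=BASE -> take LEFT -> echo
i=4: L=charlie R=charlie -> agree -> charlie
Conflict count: 1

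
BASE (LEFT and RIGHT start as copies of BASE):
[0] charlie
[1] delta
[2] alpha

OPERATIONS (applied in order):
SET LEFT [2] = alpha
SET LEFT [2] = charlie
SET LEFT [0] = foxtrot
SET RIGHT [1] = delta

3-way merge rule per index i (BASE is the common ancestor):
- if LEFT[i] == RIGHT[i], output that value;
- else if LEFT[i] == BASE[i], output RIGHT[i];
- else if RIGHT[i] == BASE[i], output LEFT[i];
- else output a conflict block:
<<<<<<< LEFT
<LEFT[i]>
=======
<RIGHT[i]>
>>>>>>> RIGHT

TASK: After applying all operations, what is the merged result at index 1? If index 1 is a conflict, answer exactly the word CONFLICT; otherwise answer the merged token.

Answer: delta

Derivation:
Final LEFT:  [foxtrot, delta, charlie]
Final RIGHT: [charlie, delta, alpha]
i=0: L=foxtrot, R=charlie=BASE -> take LEFT -> foxtrot
i=1: L=delta R=delta -> agree -> delta
i=2: L=charlie, R=alpha=BASE -> take LEFT -> charlie
Index 1 -> delta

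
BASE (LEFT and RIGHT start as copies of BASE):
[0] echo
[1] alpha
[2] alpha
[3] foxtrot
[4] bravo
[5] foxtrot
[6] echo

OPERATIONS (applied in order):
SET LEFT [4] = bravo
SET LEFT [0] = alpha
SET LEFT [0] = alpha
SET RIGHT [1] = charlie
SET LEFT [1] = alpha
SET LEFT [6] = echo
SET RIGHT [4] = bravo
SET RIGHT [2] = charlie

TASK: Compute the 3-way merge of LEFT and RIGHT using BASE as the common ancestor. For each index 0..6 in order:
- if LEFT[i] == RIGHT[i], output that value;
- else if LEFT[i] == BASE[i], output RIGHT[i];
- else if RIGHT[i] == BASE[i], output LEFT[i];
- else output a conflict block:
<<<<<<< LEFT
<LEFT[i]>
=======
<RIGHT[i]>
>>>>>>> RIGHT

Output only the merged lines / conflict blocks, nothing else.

Final LEFT:  [alpha, alpha, alpha, foxtrot, bravo, foxtrot, echo]
Final RIGHT: [echo, charlie, charlie, foxtrot, bravo, foxtrot, echo]
i=0: L=alpha, R=echo=BASE -> take LEFT -> alpha
i=1: L=alpha=BASE, R=charlie -> take RIGHT -> charlie
i=2: L=alpha=BASE, R=charlie -> take RIGHT -> charlie
i=3: L=foxtrot R=foxtrot -> agree -> foxtrot
i=4: L=bravo R=bravo -> agree -> bravo
i=5: L=foxtrot R=foxtrot -> agree -> foxtrot
i=6: L=echo R=echo -> agree -> echo

Answer: alpha
charlie
charlie
foxtrot
bravo
foxtrot
echo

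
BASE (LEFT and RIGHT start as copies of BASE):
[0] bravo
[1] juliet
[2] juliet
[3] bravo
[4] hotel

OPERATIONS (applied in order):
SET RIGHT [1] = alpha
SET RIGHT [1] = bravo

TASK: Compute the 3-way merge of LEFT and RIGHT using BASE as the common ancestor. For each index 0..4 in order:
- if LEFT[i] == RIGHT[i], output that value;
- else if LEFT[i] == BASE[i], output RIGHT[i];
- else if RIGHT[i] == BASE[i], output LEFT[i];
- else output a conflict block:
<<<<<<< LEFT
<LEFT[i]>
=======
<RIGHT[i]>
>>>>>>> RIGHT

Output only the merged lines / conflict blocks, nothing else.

Final LEFT:  [bravo, juliet, juliet, bravo, hotel]
Final RIGHT: [bravo, bravo, juliet, bravo, hotel]
i=0: L=bravo R=bravo -> agree -> bravo
i=1: L=juliet=BASE, R=bravo -> take RIGHT -> bravo
i=2: L=juliet R=juliet -> agree -> juliet
i=3: L=bravo R=bravo -> agree -> bravo
i=4: L=hotel R=hotel -> agree -> hotel

Answer: bravo
bravo
juliet
bravo
hotel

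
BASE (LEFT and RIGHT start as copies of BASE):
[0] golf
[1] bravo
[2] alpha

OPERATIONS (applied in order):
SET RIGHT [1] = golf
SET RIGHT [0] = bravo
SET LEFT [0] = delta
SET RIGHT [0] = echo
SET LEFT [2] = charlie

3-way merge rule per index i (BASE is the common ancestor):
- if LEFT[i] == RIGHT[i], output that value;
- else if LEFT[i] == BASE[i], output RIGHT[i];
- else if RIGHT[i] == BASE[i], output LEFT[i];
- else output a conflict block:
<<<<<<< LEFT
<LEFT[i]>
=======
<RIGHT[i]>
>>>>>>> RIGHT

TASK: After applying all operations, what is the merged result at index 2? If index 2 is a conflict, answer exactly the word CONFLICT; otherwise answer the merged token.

Answer: charlie

Derivation:
Final LEFT:  [delta, bravo, charlie]
Final RIGHT: [echo, golf, alpha]
i=0: BASE=golf L=delta R=echo all differ -> CONFLICT
i=1: L=bravo=BASE, R=golf -> take RIGHT -> golf
i=2: L=charlie, R=alpha=BASE -> take LEFT -> charlie
Index 2 -> charlie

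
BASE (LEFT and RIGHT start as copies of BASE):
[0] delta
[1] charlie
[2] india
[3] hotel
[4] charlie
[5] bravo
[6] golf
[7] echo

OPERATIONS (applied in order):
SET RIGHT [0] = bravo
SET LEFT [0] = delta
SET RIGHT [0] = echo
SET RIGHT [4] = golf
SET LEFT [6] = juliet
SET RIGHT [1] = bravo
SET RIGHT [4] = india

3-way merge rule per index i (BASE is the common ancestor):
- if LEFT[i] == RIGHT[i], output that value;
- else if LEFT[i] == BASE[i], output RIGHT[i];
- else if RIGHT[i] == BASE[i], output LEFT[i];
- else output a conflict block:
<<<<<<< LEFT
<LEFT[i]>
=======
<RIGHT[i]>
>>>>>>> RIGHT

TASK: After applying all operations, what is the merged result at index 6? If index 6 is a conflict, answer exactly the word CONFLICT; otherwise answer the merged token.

Final LEFT:  [delta, charlie, india, hotel, charlie, bravo, juliet, echo]
Final RIGHT: [echo, bravo, india, hotel, india, bravo, golf, echo]
i=0: L=delta=BASE, R=echo -> take RIGHT -> echo
i=1: L=charlie=BASE, R=bravo -> take RIGHT -> bravo
i=2: L=india R=india -> agree -> india
i=3: L=hotel R=hotel -> agree -> hotel
i=4: L=charlie=BASE, R=india -> take RIGHT -> india
i=5: L=bravo R=bravo -> agree -> bravo
i=6: L=juliet, R=golf=BASE -> take LEFT -> juliet
i=7: L=echo R=echo -> agree -> echo
Index 6 -> juliet

Answer: juliet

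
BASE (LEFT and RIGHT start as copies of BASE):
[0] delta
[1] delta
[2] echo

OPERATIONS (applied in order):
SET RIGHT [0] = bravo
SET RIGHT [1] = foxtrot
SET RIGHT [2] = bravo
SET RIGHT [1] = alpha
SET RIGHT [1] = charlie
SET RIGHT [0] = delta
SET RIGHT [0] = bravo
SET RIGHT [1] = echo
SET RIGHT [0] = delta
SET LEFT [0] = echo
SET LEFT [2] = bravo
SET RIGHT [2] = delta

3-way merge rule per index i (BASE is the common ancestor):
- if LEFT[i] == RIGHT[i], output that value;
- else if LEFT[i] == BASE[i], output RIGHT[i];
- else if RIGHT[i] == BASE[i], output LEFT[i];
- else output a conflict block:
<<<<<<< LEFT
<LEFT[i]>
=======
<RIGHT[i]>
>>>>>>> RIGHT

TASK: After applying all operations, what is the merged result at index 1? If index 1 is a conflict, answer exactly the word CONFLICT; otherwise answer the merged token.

Answer: echo

Derivation:
Final LEFT:  [echo, delta, bravo]
Final RIGHT: [delta, echo, delta]
i=0: L=echo, R=delta=BASE -> take LEFT -> echo
i=1: L=delta=BASE, R=echo -> take RIGHT -> echo
i=2: BASE=echo L=bravo R=delta all differ -> CONFLICT
Index 1 -> echo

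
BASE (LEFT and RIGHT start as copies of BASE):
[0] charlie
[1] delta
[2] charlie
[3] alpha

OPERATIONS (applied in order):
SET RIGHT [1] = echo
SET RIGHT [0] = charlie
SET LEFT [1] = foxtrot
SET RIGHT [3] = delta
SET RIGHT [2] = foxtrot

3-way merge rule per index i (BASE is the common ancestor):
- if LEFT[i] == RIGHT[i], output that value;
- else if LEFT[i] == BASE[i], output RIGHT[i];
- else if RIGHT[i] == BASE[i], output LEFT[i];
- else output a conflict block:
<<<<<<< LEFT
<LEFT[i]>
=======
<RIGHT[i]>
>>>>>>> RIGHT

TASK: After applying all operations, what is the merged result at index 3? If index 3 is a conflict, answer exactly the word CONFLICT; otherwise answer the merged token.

Final LEFT:  [charlie, foxtrot, charlie, alpha]
Final RIGHT: [charlie, echo, foxtrot, delta]
i=0: L=charlie R=charlie -> agree -> charlie
i=1: BASE=delta L=foxtrot R=echo all differ -> CONFLICT
i=2: L=charlie=BASE, R=foxtrot -> take RIGHT -> foxtrot
i=3: L=alpha=BASE, R=delta -> take RIGHT -> delta
Index 3 -> delta

Answer: delta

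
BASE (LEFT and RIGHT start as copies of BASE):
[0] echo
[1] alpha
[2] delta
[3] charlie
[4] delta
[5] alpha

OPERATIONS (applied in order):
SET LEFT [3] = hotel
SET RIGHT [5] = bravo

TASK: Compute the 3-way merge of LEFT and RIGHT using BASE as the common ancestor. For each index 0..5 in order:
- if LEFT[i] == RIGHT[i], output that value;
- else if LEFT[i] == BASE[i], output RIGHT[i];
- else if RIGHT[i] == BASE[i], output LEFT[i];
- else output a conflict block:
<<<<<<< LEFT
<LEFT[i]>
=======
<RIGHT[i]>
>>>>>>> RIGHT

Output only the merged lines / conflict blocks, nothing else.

Final LEFT:  [echo, alpha, delta, hotel, delta, alpha]
Final RIGHT: [echo, alpha, delta, charlie, delta, bravo]
i=0: L=echo R=echo -> agree -> echo
i=1: L=alpha R=alpha -> agree -> alpha
i=2: L=delta R=delta -> agree -> delta
i=3: L=hotel, R=charlie=BASE -> take LEFT -> hotel
i=4: L=delta R=delta -> agree -> delta
i=5: L=alpha=BASE, R=bravo -> take RIGHT -> bravo

Answer: echo
alpha
delta
hotel
delta
bravo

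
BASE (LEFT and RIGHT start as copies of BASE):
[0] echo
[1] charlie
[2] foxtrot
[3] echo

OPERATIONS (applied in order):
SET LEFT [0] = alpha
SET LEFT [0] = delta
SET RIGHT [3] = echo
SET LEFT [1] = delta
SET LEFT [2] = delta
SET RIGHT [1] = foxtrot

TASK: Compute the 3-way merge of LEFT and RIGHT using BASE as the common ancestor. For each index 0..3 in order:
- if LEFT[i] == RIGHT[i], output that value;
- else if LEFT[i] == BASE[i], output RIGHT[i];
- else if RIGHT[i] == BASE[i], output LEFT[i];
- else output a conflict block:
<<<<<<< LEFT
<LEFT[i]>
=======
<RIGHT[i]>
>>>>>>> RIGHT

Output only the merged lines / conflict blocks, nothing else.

Final LEFT:  [delta, delta, delta, echo]
Final RIGHT: [echo, foxtrot, foxtrot, echo]
i=0: L=delta, R=echo=BASE -> take LEFT -> delta
i=1: BASE=charlie L=delta R=foxtrot all differ -> CONFLICT
i=2: L=delta, R=foxtrot=BASE -> take LEFT -> delta
i=3: L=echo R=echo -> agree -> echo

Answer: delta
<<<<<<< LEFT
delta
=======
foxtrot
>>>>>>> RIGHT
delta
echo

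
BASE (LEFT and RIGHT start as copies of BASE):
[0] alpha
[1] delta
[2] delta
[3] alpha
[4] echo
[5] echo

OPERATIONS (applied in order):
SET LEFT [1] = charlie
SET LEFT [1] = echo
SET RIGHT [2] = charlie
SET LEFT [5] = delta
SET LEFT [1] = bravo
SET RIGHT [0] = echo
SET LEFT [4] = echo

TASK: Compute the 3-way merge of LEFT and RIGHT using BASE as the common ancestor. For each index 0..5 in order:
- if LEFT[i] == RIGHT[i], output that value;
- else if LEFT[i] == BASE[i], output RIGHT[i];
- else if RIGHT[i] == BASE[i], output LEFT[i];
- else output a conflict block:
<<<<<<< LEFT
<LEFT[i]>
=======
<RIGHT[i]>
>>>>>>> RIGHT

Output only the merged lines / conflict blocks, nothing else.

Final LEFT:  [alpha, bravo, delta, alpha, echo, delta]
Final RIGHT: [echo, delta, charlie, alpha, echo, echo]
i=0: L=alpha=BASE, R=echo -> take RIGHT -> echo
i=1: L=bravo, R=delta=BASE -> take LEFT -> bravo
i=2: L=delta=BASE, R=charlie -> take RIGHT -> charlie
i=3: L=alpha R=alpha -> agree -> alpha
i=4: L=echo R=echo -> agree -> echo
i=5: L=delta, R=echo=BASE -> take LEFT -> delta

Answer: echo
bravo
charlie
alpha
echo
delta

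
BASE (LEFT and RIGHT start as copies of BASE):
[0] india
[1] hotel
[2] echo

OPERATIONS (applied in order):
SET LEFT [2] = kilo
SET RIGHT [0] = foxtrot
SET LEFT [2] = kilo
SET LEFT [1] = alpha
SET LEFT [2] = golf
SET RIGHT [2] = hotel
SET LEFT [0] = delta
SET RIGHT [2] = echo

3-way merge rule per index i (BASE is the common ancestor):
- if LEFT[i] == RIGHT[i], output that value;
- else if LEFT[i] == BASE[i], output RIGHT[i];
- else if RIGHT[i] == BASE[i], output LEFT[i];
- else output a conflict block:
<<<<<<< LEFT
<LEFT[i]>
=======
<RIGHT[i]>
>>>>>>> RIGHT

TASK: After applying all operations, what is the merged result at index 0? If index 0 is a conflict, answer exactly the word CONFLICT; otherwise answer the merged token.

Answer: CONFLICT

Derivation:
Final LEFT:  [delta, alpha, golf]
Final RIGHT: [foxtrot, hotel, echo]
i=0: BASE=india L=delta R=foxtrot all differ -> CONFLICT
i=1: L=alpha, R=hotel=BASE -> take LEFT -> alpha
i=2: L=golf, R=echo=BASE -> take LEFT -> golf
Index 0 -> CONFLICT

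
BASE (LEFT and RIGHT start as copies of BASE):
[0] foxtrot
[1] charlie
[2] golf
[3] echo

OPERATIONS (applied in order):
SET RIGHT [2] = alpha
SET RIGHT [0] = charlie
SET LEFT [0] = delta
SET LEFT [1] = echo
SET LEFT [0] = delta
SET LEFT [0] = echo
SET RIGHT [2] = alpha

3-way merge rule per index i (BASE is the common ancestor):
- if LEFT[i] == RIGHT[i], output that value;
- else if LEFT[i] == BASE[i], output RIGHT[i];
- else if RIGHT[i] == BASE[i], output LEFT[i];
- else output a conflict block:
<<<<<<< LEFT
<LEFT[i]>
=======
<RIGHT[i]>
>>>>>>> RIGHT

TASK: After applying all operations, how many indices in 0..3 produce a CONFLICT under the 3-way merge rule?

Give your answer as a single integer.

Final LEFT:  [echo, echo, golf, echo]
Final RIGHT: [charlie, charlie, alpha, echo]
i=0: BASE=foxtrot L=echo R=charlie all differ -> CONFLICT
i=1: L=echo, R=charlie=BASE -> take LEFT -> echo
i=2: L=golf=BASE, R=alpha -> take RIGHT -> alpha
i=3: L=echo R=echo -> agree -> echo
Conflict count: 1

Answer: 1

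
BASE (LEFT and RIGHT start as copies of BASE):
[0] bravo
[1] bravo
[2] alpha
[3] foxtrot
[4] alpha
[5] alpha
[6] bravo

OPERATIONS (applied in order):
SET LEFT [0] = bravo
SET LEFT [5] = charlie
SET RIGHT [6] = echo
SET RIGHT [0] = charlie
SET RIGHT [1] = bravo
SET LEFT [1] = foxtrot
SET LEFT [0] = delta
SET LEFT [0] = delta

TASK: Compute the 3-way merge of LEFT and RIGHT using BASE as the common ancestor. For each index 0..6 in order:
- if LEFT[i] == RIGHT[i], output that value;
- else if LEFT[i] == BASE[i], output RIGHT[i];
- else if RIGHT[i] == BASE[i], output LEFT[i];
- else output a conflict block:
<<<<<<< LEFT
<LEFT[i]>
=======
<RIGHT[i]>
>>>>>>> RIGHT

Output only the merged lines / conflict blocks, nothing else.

Final LEFT:  [delta, foxtrot, alpha, foxtrot, alpha, charlie, bravo]
Final RIGHT: [charlie, bravo, alpha, foxtrot, alpha, alpha, echo]
i=0: BASE=bravo L=delta R=charlie all differ -> CONFLICT
i=1: L=foxtrot, R=bravo=BASE -> take LEFT -> foxtrot
i=2: L=alpha R=alpha -> agree -> alpha
i=3: L=foxtrot R=foxtrot -> agree -> foxtrot
i=4: L=alpha R=alpha -> agree -> alpha
i=5: L=charlie, R=alpha=BASE -> take LEFT -> charlie
i=6: L=bravo=BASE, R=echo -> take RIGHT -> echo

Answer: <<<<<<< LEFT
delta
=======
charlie
>>>>>>> RIGHT
foxtrot
alpha
foxtrot
alpha
charlie
echo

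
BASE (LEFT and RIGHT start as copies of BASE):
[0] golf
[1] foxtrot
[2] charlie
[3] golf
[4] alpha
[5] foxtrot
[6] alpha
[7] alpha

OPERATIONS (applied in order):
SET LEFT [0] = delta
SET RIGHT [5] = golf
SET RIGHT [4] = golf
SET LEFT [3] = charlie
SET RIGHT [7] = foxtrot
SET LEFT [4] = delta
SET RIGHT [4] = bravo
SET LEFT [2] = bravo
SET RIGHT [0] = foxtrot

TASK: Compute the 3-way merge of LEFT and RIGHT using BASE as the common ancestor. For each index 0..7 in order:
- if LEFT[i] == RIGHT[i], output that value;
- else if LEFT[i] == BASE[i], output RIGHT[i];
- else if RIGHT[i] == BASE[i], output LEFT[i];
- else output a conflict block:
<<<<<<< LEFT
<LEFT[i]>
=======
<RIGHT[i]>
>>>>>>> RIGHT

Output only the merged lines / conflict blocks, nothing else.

Answer: <<<<<<< LEFT
delta
=======
foxtrot
>>>>>>> RIGHT
foxtrot
bravo
charlie
<<<<<<< LEFT
delta
=======
bravo
>>>>>>> RIGHT
golf
alpha
foxtrot

Derivation:
Final LEFT:  [delta, foxtrot, bravo, charlie, delta, foxtrot, alpha, alpha]
Final RIGHT: [foxtrot, foxtrot, charlie, golf, bravo, golf, alpha, foxtrot]
i=0: BASE=golf L=delta R=foxtrot all differ -> CONFLICT
i=1: L=foxtrot R=foxtrot -> agree -> foxtrot
i=2: L=bravo, R=charlie=BASE -> take LEFT -> bravo
i=3: L=charlie, R=golf=BASE -> take LEFT -> charlie
i=4: BASE=alpha L=delta R=bravo all differ -> CONFLICT
i=5: L=foxtrot=BASE, R=golf -> take RIGHT -> golf
i=6: L=alpha R=alpha -> agree -> alpha
i=7: L=alpha=BASE, R=foxtrot -> take RIGHT -> foxtrot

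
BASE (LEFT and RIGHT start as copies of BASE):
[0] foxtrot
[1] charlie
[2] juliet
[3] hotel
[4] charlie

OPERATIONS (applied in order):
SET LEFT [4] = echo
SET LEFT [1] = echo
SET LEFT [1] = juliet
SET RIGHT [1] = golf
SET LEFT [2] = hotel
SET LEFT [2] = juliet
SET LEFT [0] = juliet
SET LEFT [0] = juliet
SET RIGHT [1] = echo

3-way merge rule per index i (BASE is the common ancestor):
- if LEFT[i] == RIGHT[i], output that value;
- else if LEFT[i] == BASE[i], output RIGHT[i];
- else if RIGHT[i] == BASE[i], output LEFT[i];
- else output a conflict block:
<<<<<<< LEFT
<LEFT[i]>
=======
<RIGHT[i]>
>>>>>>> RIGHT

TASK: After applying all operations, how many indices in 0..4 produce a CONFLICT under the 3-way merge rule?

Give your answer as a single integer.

Answer: 1

Derivation:
Final LEFT:  [juliet, juliet, juliet, hotel, echo]
Final RIGHT: [foxtrot, echo, juliet, hotel, charlie]
i=0: L=juliet, R=foxtrot=BASE -> take LEFT -> juliet
i=1: BASE=charlie L=juliet R=echo all differ -> CONFLICT
i=2: L=juliet R=juliet -> agree -> juliet
i=3: L=hotel R=hotel -> agree -> hotel
i=4: L=echo, R=charlie=BASE -> take LEFT -> echo
Conflict count: 1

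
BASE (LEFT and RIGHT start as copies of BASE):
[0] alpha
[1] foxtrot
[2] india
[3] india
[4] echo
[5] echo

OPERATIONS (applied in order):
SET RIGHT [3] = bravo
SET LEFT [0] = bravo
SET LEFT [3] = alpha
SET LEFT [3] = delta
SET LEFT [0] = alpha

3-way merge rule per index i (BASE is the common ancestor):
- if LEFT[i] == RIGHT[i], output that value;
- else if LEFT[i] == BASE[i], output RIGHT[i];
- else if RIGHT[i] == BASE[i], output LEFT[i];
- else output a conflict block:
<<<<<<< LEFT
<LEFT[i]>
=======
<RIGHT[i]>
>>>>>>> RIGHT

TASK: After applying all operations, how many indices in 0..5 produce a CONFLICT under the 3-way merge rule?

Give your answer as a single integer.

Final LEFT:  [alpha, foxtrot, india, delta, echo, echo]
Final RIGHT: [alpha, foxtrot, india, bravo, echo, echo]
i=0: L=alpha R=alpha -> agree -> alpha
i=1: L=foxtrot R=foxtrot -> agree -> foxtrot
i=2: L=india R=india -> agree -> india
i=3: BASE=india L=delta R=bravo all differ -> CONFLICT
i=4: L=echo R=echo -> agree -> echo
i=5: L=echo R=echo -> agree -> echo
Conflict count: 1

Answer: 1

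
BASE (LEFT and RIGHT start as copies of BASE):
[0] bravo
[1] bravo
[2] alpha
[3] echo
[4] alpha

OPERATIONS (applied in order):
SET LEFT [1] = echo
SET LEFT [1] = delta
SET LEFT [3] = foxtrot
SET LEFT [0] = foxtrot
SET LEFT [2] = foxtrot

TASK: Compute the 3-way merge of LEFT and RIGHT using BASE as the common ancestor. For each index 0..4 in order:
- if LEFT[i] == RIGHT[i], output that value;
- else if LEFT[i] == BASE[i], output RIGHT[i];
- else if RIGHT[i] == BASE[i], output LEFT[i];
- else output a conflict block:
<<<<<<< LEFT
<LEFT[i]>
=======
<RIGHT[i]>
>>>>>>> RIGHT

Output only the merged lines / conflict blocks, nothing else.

Answer: foxtrot
delta
foxtrot
foxtrot
alpha

Derivation:
Final LEFT:  [foxtrot, delta, foxtrot, foxtrot, alpha]
Final RIGHT: [bravo, bravo, alpha, echo, alpha]
i=0: L=foxtrot, R=bravo=BASE -> take LEFT -> foxtrot
i=1: L=delta, R=bravo=BASE -> take LEFT -> delta
i=2: L=foxtrot, R=alpha=BASE -> take LEFT -> foxtrot
i=3: L=foxtrot, R=echo=BASE -> take LEFT -> foxtrot
i=4: L=alpha R=alpha -> agree -> alpha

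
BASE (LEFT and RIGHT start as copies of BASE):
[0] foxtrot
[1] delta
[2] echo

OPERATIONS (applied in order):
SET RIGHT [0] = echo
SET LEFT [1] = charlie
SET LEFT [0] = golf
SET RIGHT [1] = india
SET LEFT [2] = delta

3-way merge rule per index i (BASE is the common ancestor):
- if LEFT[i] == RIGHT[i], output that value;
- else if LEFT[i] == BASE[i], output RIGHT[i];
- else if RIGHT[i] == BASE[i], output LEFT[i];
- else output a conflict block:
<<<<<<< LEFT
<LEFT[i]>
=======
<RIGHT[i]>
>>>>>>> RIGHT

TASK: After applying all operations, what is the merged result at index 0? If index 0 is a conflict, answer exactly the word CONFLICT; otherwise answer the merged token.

Answer: CONFLICT

Derivation:
Final LEFT:  [golf, charlie, delta]
Final RIGHT: [echo, india, echo]
i=0: BASE=foxtrot L=golf R=echo all differ -> CONFLICT
i=1: BASE=delta L=charlie R=india all differ -> CONFLICT
i=2: L=delta, R=echo=BASE -> take LEFT -> delta
Index 0 -> CONFLICT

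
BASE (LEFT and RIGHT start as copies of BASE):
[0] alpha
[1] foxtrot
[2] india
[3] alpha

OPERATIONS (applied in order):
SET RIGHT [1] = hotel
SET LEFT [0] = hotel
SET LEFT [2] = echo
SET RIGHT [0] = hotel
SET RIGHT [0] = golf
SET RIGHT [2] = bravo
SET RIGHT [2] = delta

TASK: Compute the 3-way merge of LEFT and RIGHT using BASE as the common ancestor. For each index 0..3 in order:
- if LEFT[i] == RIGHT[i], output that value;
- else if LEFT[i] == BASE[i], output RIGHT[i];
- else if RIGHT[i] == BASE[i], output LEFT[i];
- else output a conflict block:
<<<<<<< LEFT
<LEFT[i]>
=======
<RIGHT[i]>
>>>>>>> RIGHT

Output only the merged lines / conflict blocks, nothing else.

Final LEFT:  [hotel, foxtrot, echo, alpha]
Final RIGHT: [golf, hotel, delta, alpha]
i=0: BASE=alpha L=hotel R=golf all differ -> CONFLICT
i=1: L=foxtrot=BASE, R=hotel -> take RIGHT -> hotel
i=2: BASE=india L=echo R=delta all differ -> CONFLICT
i=3: L=alpha R=alpha -> agree -> alpha

Answer: <<<<<<< LEFT
hotel
=======
golf
>>>>>>> RIGHT
hotel
<<<<<<< LEFT
echo
=======
delta
>>>>>>> RIGHT
alpha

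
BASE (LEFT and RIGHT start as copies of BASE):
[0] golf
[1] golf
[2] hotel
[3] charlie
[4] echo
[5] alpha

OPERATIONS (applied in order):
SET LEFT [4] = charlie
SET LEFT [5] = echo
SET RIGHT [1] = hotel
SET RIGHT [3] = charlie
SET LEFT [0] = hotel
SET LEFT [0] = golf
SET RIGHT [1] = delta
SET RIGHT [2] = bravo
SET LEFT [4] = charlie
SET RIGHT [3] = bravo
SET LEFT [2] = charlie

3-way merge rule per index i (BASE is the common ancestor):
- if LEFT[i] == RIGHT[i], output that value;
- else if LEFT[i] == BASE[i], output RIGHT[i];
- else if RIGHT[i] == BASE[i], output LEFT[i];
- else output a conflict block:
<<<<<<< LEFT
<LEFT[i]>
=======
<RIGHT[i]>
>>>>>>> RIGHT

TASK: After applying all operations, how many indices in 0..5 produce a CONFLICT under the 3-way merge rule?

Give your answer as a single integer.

Answer: 1

Derivation:
Final LEFT:  [golf, golf, charlie, charlie, charlie, echo]
Final RIGHT: [golf, delta, bravo, bravo, echo, alpha]
i=0: L=golf R=golf -> agree -> golf
i=1: L=golf=BASE, R=delta -> take RIGHT -> delta
i=2: BASE=hotel L=charlie R=bravo all differ -> CONFLICT
i=3: L=charlie=BASE, R=bravo -> take RIGHT -> bravo
i=4: L=charlie, R=echo=BASE -> take LEFT -> charlie
i=5: L=echo, R=alpha=BASE -> take LEFT -> echo
Conflict count: 1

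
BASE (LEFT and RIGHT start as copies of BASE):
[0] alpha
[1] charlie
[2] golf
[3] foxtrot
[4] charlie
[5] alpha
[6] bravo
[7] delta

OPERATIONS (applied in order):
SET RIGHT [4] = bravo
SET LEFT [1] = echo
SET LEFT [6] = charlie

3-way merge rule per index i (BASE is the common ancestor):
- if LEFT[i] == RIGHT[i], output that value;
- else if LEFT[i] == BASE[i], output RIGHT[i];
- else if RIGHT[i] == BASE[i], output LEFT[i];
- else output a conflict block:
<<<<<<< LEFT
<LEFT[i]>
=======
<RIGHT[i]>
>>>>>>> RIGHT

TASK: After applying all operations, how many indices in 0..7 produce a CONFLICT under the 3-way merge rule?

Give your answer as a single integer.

Final LEFT:  [alpha, echo, golf, foxtrot, charlie, alpha, charlie, delta]
Final RIGHT: [alpha, charlie, golf, foxtrot, bravo, alpha, bravo, delta]
i=0: L=alpha R=alpha -> agree -> alpha
i=1: L=echo, R=charlie=BASE -> take LEFT -> echo
i=2: L=golf R=golf -> agree -> golf
i=3: L=foxtrot R=foxtrot -> agree -> foxtrot
i=4: L=charlie=BASE, R=bravo -> take RIGHT -> bravo
i=5: L=alpha R=alpha -> agree -> alpha
i=6: L=charlie, R=bravo=BASE -> take LEFT -> charlie
i=7: L=delta R=delta -> agree -> delta
Conflict count: 0

Answer: 0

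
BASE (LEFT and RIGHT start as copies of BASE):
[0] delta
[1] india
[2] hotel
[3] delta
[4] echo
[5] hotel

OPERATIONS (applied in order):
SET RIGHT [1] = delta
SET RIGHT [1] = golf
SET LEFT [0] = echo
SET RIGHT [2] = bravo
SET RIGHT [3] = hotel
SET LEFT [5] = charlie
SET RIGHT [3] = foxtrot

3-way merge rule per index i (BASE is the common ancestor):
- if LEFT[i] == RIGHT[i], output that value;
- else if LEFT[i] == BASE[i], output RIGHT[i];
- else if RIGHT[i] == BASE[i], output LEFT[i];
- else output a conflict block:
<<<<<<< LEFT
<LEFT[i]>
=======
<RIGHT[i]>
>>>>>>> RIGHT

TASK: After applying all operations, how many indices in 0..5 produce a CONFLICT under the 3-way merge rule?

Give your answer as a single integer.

Answer: 0

Derivation:
Final LEFT:  [echo, india, hotel, delta, echo, charlie]
Final RIGHT: [delta, golf, bravo, foxtrot, echo, hotel]
i=0: L=echo, R=delta=BASE -> take LEFT -> echo
i=1: L=india=BASE, R=golf -> take RIGHT -> golf
i=2: L=hotel=BASE, R=bravo -> take RIGHT -> bravo
i=3: L=delta=BASE, R=foxtrot -> take RIGHT -> foxtrot
i=4: L=echo R=echo -> agree -> echo
i=5: L=charlie, R=hotel=BASE -> take LEFT -> charlie
Conflict count: 0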